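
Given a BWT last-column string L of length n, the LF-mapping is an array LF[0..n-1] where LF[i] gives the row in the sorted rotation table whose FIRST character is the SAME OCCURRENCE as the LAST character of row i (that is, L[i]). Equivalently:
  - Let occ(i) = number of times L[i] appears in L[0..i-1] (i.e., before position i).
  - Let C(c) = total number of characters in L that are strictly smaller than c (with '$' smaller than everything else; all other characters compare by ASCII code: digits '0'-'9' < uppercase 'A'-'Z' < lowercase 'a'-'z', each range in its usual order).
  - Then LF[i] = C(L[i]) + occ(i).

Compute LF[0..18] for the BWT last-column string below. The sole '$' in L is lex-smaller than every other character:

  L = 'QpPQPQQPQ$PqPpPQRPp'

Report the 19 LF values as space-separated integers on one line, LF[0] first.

Answer: 8 15 1 9 2 10 11 3 12 0 4 18 5 16 6 13 14 7 17

Derivation:
Char counts: '$':1, 'P':7, 'Q':6, 'R':1, 'p':3, 'q':1
C (first-col start): C('$')=0, C('P')=1, C('Q')=8, C('R')=14, C('p')=15, C('q')=18
L[0]='Q': occ=0, LF[0]=C('Q')+0=8+0=8
L[1]='p': occ=0, LF[1]=C('p')+0=15+0=15
L[2]='P': occ=0, LF[2]=C('P')+0=1+0=1
L[3]='Q': occ=1, LF[3]=C('Q')+1=8+1=9
L[4]='P': occ=1, LF[4]=C('P')+1=1+1=2
L[5]='Q': occ=2, LF[5]=C('Q')+2=8+2=10
L[6]='Q': occ=3, LF[6]=C('Q')+3=8+3=11
L[7]='P': occ=2, LF[7]=C('P')+2=1+2=3
L[8]='Q': occ=4, LF[8]=C('Q')+4=8+4=12
L[9]='$': occ=0, LF[9]=C('$')+0=0+0=0
L[10]='P': occ=3, LF[10]=C('P')+3=1+3=4
L[11]='q': occ=0, LF[11]=C('q')+0=18+0=18
L[12]='P': occ=4, LF[12]=C('P')+4=1+4=5
L[13]='p': occ=1, LF[13]=C('p')+1=15+1=16
L[14]='P': occ=5, LF[14]=C('P')+5=1+5=6
L[15]='Q': occ=5, LF[15]=C('Q')+5=8+5=13
L[16]='R': occ=0, LF[16]=C('R')+0=14+0=14
L[17]='P': occ=6, LF[17]=C('P')+6=1+6=7
L[18]='p': occ=2, LF[18]=C('p')+2=15+2=17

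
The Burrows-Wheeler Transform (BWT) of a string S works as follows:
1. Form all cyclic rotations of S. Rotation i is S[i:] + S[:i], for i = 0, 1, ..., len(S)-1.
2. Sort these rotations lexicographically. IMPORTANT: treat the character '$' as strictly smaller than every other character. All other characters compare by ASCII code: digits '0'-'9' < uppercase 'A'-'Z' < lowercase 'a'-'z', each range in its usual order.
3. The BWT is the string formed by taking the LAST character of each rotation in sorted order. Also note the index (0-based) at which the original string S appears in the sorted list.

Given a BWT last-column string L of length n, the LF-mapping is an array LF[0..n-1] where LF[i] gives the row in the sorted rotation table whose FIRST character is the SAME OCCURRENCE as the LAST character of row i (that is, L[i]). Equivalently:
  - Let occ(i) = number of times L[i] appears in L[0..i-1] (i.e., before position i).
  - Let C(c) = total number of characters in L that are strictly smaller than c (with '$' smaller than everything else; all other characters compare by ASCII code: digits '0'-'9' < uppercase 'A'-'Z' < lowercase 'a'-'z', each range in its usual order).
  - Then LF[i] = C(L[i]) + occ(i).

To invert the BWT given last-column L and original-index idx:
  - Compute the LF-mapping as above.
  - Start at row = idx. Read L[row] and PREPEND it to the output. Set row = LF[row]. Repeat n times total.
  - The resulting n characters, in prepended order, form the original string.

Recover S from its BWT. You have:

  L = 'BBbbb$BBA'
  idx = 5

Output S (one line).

LF mapping: 2 3 6 7 8 0 4 5 1
Walk LF starting at row 5, prepending L[row]:
  step 1: row=5, L[5]='$', prepend. Next row=LF[5]=0
  step 2: row=0, L[0]='B', prepend. Next row=LF[0]=2
  step 3: row=2, L[2]='b', prepend. Next row=LF[2]=6
  step 4: row=6, L[6]='B', prepend. Next row=LF[6]=4
  step 5: row=4, L[4]='b', prepend. Next row=LF[4]=8
  step 6: row=8, L[8]='A', prepend. Next row=LF[8]=1
  step 7: row=1, L[1]='B', prepend. Next row=LF[1]=3
  step 8: row=3, L[3]='b', prepend. Next row=LF[3]=7
  step 9: row=7, L[7]='B', prepend. Next row=LF[7]=5
Reversed output: BbBAbBbB$

Answer: BbBAbBbB$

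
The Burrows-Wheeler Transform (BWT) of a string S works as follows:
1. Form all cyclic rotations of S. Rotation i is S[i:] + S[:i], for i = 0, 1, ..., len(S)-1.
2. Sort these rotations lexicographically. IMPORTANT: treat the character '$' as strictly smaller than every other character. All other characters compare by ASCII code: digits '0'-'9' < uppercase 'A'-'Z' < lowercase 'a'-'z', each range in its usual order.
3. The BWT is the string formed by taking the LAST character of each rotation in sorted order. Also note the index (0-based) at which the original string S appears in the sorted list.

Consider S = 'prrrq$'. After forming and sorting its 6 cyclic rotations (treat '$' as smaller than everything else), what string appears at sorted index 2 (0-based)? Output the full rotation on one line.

Answer: q$prrr

Derivation:
All 6 rotations (rotation i = S[i:]+S[:i]):
  rot[0] = prrrq$
  rot[1] = rrrq$p
  rot[2] = rrq$pr
  rot[3] = rq$prr
  rot[4] = q$prrr
  rot[5] = $prrrq
Sorted (with $ < everything):
  sorted[0] = $prrrq
  sorted[1] = prrrq$
  sorted[2] = q$prrr
  sorted[3] = rq$prr
  sorted[4] = rrq$pr
  sorted[5] = rrrq$p
sorted[2] = q$prrr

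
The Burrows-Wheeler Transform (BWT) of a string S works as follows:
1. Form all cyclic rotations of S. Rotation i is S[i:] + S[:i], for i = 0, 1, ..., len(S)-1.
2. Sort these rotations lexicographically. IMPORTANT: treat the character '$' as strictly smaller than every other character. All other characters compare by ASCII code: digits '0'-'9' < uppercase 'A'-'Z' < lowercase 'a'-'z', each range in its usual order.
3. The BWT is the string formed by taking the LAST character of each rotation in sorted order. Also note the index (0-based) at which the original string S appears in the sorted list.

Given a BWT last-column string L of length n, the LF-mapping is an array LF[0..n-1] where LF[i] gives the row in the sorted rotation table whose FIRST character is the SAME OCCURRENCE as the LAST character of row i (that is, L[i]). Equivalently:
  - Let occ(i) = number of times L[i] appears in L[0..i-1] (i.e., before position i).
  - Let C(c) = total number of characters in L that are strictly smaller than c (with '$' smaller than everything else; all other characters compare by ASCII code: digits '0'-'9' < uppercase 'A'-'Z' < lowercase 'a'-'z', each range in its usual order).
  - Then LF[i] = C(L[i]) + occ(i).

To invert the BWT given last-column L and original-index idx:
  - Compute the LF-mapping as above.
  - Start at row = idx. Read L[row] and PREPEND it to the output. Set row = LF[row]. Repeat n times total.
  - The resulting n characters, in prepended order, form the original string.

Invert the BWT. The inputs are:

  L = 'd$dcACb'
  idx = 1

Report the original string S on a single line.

Answer: AcbdCd$

Derivation:
LF mapping: 5 0 6 4 1 2 3
Walk LF starting at row 1, prepending L[row]:
  step 1: row=1, L[1]='$', prepend. Next row=LF[1]=0
  step 2: row=0, L[0]='d', prepend. Next row=LF[0]=5
  step 3: row=5, L[5]='C', prepend. Next row=LF[5]=2
  step 4: row=2, L[2]='d', prepend. Next row=LF[2]=6
  step 5: row=6, L[6]='b', prepend. Next row=LF[6]=3
  step 6: row=3, L[3]='c', prepend. Next row=LF[3]=4
  step 7: row=4, L[4]='A', prepend. Next row=LF[4]=1
Reversed output: AcbdCd$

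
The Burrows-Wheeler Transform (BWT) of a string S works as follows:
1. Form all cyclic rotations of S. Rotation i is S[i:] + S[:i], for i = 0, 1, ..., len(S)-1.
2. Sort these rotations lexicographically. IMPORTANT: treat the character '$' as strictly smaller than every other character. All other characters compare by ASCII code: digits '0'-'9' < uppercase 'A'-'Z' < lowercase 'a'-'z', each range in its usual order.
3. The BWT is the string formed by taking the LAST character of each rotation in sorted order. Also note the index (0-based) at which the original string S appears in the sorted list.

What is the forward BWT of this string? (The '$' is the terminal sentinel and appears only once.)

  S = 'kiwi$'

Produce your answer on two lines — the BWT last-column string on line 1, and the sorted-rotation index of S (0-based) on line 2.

All 5 rotations (rotation i = S[i:]+S[:i]):
  rot[0] = kiwi$
  rot[1] = iwi$k
  rot[2] = wi$ki
  rot[3] = i$kiw
  rot[4] = $kiwi
Sorted (with $ < everything):
  sorted[0] = $kiwi  (last char: 'i')
  sorted[1] = i$kiw  (last char: 'w')
  sorted[2] = iwi$k  (last char: 'k')
  sorted[3] = kiwi$  (last char: '$')
  sorted[4] = wi$ki  (last char: 'i')
Last column: iwk$i
Original string S is at sorted index 3

Answer: iwk$i
3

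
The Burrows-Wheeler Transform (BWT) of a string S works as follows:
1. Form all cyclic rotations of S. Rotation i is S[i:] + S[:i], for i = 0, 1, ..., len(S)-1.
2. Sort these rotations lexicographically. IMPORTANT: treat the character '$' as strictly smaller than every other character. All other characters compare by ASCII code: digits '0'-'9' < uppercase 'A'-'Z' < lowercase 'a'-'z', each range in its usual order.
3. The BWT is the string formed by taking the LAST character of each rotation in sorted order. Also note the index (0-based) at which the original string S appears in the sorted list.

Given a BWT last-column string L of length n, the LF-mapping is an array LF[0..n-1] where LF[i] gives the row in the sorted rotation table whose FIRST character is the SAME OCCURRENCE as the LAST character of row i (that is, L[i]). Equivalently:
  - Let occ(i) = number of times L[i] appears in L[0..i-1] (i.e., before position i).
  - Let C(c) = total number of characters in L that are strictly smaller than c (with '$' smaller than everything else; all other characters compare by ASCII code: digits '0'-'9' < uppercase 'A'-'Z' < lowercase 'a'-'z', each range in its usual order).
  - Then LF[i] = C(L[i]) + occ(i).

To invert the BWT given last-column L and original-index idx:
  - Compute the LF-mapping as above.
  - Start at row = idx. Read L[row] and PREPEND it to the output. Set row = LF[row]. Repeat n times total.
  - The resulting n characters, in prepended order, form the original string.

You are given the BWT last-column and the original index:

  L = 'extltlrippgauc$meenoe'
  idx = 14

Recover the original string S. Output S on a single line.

Answer: pigletcounterexample$

Derivation:
LF mapping: 3 20 17 9 18 10 16 8 14 15 7 1 19 2 0 11 4 5 12 13 6
Walk LF starting at row 14, prepending L[row]:
  step 1: row=14, L[14]='$', prepend. Next row=LF[14]=0
  step 2: row=0, L[0]='e', prepend. Next row=LF[0]=3
  step 3: row=3, L[3]='l', prepend. Next row=LF[3]=9
  step 4: row=9, L[9]='p', prepend. Next row=LF[9]=15
  step 5: row=15, L[15]='m', prepend. Next row=LF[15]=11
  step 6: row=11, L[11]='a', prepend. Next row=LF[11]=1
  step 7: row=1, L[1]='x', prepend. Next row=LF[1]=20
  step 8: row=20, L[20]='e', prepend. Next row=LF[20]=6
  step 9: row=6, L[6]='r', prepend. Next row=LF[6]=16
  step 10: row=16, L[16]='e', prepend. Next row=LF[16]=4
  step 11: row=4, L[4]='t', prepend. Next row=LF[4]=18
  step 12: row=18, L[18]='n', prepend. Next row=LF[18]=12
  step 13: row=12, L[12]='u', prepend. Next row=LF[12]=19
  step 14: row=19, L[19]='o', prepend. Next row=LF[19]=13
  step 15: row=13, L[13]='c', prepend. Next row=LF[13]=2
  step 16: row=2, L[2]='t', prepend. Next row=LF[2]=17
  step 17: row=17, L[17]='e', prepend. Next row=LF[17]=5
  step 18: row=5, L[5]='l', prepend. Next row=LF[5]=10
  step 19: row=10, L[10]='g', prepend. Next row=LF[10]=7
  step 20: row=7, L[7]='i', prepend. Next row=LF[7]=8
  step 21: row=8, L[8]='p', prepend. Next row=LF[8]=14
Reversed output: pigletcounterexample$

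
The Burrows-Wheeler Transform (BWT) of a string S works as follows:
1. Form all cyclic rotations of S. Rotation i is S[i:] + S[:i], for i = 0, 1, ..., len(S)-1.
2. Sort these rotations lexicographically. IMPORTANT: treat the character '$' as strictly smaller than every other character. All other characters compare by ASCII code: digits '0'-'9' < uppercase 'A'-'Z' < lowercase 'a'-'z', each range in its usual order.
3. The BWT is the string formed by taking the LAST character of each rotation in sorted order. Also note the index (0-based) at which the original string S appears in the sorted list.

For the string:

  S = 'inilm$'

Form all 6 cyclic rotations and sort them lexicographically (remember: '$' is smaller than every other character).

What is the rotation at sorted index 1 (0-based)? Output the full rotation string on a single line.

All 6 rotations (rotation i = S[i:]+S[:i]):
  rot[0] = inilm$
  rot[1] = nilm$i
  rot[2] = ilm$in
  rot[3] = lm$ini
  rot[4] = m$inil
  rot[5] = $inilm
Sorted (with $ < everything):
  sorted[0] = $inilm
  sorted[1] = ilm$in
  sorted[2] = inilm$
  sorted[3] = lm$ini
  sorted[4] = m$inil
  sorted[5] = nilm$i
sorted[1] = ilm$in

Answer: ilm$in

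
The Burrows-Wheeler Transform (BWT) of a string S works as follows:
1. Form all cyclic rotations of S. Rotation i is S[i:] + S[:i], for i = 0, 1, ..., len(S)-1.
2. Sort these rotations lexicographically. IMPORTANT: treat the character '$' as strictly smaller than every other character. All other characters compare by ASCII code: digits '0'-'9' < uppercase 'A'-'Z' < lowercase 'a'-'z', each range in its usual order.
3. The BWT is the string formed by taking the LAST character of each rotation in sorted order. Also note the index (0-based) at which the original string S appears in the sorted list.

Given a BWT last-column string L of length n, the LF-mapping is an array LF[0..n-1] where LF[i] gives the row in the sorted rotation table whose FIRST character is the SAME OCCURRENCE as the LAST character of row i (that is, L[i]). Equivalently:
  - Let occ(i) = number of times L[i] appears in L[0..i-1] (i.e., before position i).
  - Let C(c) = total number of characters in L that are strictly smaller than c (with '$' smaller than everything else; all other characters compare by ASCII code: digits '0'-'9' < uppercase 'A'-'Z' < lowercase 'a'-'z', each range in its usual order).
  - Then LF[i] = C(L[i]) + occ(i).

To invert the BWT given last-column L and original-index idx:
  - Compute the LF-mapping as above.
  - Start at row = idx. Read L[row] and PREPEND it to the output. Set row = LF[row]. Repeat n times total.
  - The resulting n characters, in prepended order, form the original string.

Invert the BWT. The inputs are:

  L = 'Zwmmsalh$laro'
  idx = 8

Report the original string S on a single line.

LF mapping: 1 12 7 8 11 2 5 4 0 6 3 10 9
Walk LF starting at row 8, prepending L[row]:
  step 1: row=8, L[8]='$', prepend. Next row=LF[8]=0
  step 2: row=0, L[0]='Z', prepend. Next row=LF[0]=1
  step 3: row=1, L[1]='w', prepend. Next row=LF[1]=12
  step 4: row=12, L[12]='o', prepend. Next row=LF[12]=9
  step 5: row=9, L[9]='l', prepend. Next row=LF[9]=6
  step 6: row=6, L[6]='l', prepend. Next row=LF[6]=5
  step 7: row=5, L[5]='a', prepend. Next row=LF[5]=2
  step 8: row=2, L[2]='m', prepend. Next row=LF[2]=7
  step 9: row=7, L[7]='h', prepend. Next row=LF[7]=4
  step 10: row=4, L[4]='s', prepend. Next row=LF[4]=11
  step 11: row=11, L[11]='r', prepend. Next row=LF[11]=10
  step 12: row=10, L[10]='a', prepend. Next row=LF[10]=3
  step 13: row=3, L[3]='m', prepend. Next row=LF[3]=8
Reversed output: marshmallowZ$

Answer: marshmallowZ$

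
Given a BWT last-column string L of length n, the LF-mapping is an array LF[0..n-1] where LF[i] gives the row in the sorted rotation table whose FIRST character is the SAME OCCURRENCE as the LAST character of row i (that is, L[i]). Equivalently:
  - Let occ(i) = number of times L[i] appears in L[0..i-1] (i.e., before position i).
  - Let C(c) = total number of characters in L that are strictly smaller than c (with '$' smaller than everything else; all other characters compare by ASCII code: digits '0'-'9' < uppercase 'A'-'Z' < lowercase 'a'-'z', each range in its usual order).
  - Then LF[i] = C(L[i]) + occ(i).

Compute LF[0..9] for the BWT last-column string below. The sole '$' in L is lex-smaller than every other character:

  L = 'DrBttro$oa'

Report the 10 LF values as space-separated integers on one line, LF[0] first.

Answer: 2 6 1 8 9 7 4 0 5 3

Derivation:
Char counts: '$':1, 'B':1, 'D':1, 'a':1, 'o':2, 'r':2, 't':2
C (first-col start): C('$')=0, C('B')=1, C('D')=2, C('a')=3, C('o')=4, C('r')=6, C('t')=8
L[0]='D': occ=0, LF[0]=C('D')+0=2+0=2
L[1]='r': occ=0, LF[1]=C('r')+0=6+0=6
L[2]='B': occ=0, LF[2]=C('B')+0=1+0=1
L[3]='t': occ=0, LF[3]=C('t')+0=8+0=8
L[4]='t': occ=1, LF[4]=C('t')+1=8+1=9
L[5]='r': occ=1, LF[5]=C('r')+1=6+1=7
L[6]='o': occ=0, LF[6]=C('o')+0=4+0=4
L[7]='$': occ=0, LF[7]=C('$')+0=0+0=0
L[8]='o': occ=1, LF[8]=C('o')+1=4+1=5
L[9]='a': occ=0, LF[9]=C('a')+0=3+0=3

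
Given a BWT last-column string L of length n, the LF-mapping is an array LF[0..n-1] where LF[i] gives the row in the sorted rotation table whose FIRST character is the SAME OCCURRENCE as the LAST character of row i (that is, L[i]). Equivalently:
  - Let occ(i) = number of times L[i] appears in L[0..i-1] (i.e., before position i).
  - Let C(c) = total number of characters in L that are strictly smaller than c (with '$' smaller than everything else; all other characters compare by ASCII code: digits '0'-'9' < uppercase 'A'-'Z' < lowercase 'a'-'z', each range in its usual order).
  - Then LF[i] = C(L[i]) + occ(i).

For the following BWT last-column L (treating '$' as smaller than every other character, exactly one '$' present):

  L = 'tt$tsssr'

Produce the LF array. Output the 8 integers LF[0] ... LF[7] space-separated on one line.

Char counts: '$':1, 'r':1, 's':3, 't':3
C (first-col start): C('$')=0, C('r')=1, C('s')=2, C('t')=5
L[0]='t': occ=0, LF[0]=C('t')+0=5+0=5
L[1]='t': occ=1, LF[1]=C('t')+1=5+1=6
L[2]='$': occ=0, LF[2]=C('$')+0=0+0=0
L[3]='t': occ=2, LF[3]=C('t')+2=5+2=7
L[4]='s': occ=0, LF[4]=C('s')+0=2+0=2
L[5]='s': occ=1, LF[5]=C('s')+1=2+1=3
L[6]='s': occ=2, LF[6]=C('s')+2=2+2=4
L[7]='r': occ=0, LF[7]=C('r')+0=1+0=1

Answer: 5 6 0 7 2 3 4 1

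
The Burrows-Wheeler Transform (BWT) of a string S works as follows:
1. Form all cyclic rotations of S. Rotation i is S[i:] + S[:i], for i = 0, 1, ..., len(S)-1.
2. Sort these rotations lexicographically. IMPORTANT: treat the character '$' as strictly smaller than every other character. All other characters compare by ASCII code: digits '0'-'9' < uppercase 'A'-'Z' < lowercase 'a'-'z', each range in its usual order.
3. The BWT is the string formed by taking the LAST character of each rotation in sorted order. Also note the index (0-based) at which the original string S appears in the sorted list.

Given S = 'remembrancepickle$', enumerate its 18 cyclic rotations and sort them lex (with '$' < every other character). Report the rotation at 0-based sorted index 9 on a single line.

All 18 rotations (rotation i = S[i:]+S[:i]):
  rot[0] = remembrancepickle$
  rot[1] = emembrancepickle$r
  rot[2] = membrancepickle$re
  rot[3] = embrancepickle$rem
  rot[4] = mbrancepickle$reme
  rot[5] = brancepickle$remem
  rot[6] = rancepickle$rememb
  rot[7] = ancepickle$remembr
  rot[8] = ncepickle$remembra
  rot[9] = cepickle$remembran
  rot[10] = epickle$remembranc
  rot[11] = pickle$remembrance
  rot[12] = ickle$remembrancep
  rot[13] = ckle$remembrancepi
  rot[14] = kle$remembrancepic
  rot[15] = le$remembrancepick
  rot[16] = e$remembrancepickl
  rot[17] = $remembrancepickle
Sorted (with $ < everything):
  sorted[0] = $remembrancepickle
  sorted[1] = ancepickle$remembr
  sorted[2] = brancepickle$remem
  sorted[3] = cepickle$remembran
  sorted[4] = ckle$remembrancepi
  sorted[5] = e$remembrancepickl
  sorted[6] = embrancepickle$rem
  sorted[7] = emembrancepickle$r
  sorted[8] = epickle$remembranc
  sorted[9] = ickle$remembrancep
  sorted[10] = kle$remembrancepic
  sorted[11] = le$remembrancepick
  sorted[12] = mbrancepickle$reme
  sorted[13] = membrancepickle$re
  sorted[14] = ncepickle$remembra
  sorted[15] = pickle$remembrance
  sorted[16] = rancepickle$rememb
  sorted[17] = remembrancepickle$
sorted[9] = ickle$remembrancep

Answer: ickle$remembrancep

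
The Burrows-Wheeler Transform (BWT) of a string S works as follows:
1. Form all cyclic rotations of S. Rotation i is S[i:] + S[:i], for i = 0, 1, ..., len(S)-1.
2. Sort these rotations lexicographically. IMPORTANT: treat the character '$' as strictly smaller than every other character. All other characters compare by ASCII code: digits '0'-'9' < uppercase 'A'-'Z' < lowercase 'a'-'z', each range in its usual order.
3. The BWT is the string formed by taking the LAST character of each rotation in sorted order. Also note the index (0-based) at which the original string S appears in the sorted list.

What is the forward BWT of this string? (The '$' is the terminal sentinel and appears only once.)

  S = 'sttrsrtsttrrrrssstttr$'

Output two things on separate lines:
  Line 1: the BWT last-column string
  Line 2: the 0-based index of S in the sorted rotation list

All 22 rotations (rotation i = S[i:]+S[:i]):
  rot[0] = sttrsrtsttrrrrssstttr$
  rot[1] = ttrsrtsttrrrrssstttr$s
  rot[2] = trsrtsttrrrrssstttr$st
  rot[3] = rsrtsttrrrrssstttr$stt
  rot[4] = srtsttrrrrssstttr$sttr
  rot[5] = rtsttrrrrssstttr$sttrs
  rot[6] = tsttrrrrssstttr$sttrsr
  rot[7] = sttrrrrssstttr$sttrsrt
  rot[8] = ttrrrrssstttr$sttrsrts
  rot[9] = trrrrssstttr$sttrsrtst
  rot[10] = rrrrssstttr$sttrsrtstt
  rot[11] = rrrssstttr$sttrsrtsttr
  rot[12] = rrssstttr$sttrsrtsttrr
  rot[13] = rssstttr$sttrsrtsttrrr
  rot[14] = ssstttr$sttrsrtsttrrrr
  rot[15] = sstttr$sttrsrtsttrrrrs
  rot[16] = stttr$sttrsrtsttrrrrss
  rot[17] = tttr$sttrsrtsttrrrrsss
  rot[18] = ttr$sttrsrtsttrrrrssst
  rot[19] = tr$sttrsrtsttrrrrssstt
  rot[20] = r$sttrsrtsttrrrrsssttt
  rot[21] = $sttrsrtsttrrrrssstttr
Sorted (with $ < everything):
  sorted[0] = $sttrsrtsttrrrrssstttr  (last char: 'r')
  sorted[1] = r$sttrsrtsttrrrrsssttt  (last char: 't')
  sorted[2] = rrrrssstttr$sttrsrtstt  (last char: 't')
  sorted[3] = rrrssstttr$sttrsrtsttr  (last char: 'r')
  sorted[4] = rrssstttr$sttrsrtsttrr  (last char: 'r')
  sorted[5] = rsrtsttrrrrssstttr$stt  (last char: 't')
  sorted[6] = rssstttr$sttrsrtsttrrr  (last char: 'r')
  sorted[7] = rtsttrrrrssstttr$sttrs  (last char: 's')
  sorted[8] = srtsttrrrrssstttr$sttr  (last char: 'r')
  sorted[9] = ssstttr$sttrsrtsttrrrr  (last char: 'r')
  sorted[10] = sstttr$sttrsrtsttrrrrs  (last char: 's')
  sorted[11] = sttrrrrssstttr$sttrsrt  (last char: 't')
  sorted[12] = sttrsrtsttrrrrssstttr$  (last char: '$')
  sorted[13] = stttr$sttrsrtsttrrrrss  (last char: 's')
  sorted[14] = tr$sttrsrtsttrrrrssstt  (last char: 't')
  sorted[15] = trrrrssstttr$sttrsrtst  (last char: 't')
  sorted[16] = trsrtsttrrrrssstttr$st  (last char: 't')
  sorted[17] = tsttrrrrssstttr$sttrsr  (last char: 'r')
  sorted[18] = ttr$sttrsrtsttrrrrssst  (last char: 't')
  sorted[19] = ttrrrrssstttr$sttrsrts  (last char: 's')
  sorted[20] = ttrsrtsttrrrrssstttr$s  (last char: 's')
  sorted[21] = tttr$sttrsrtsttrrrrsss  (last char: 's')
Last column: rttrrtrsrrst$stttrtsss
Original string S is at sorted index 12

Answer: rttrrtrsrrst$stttrtsss
12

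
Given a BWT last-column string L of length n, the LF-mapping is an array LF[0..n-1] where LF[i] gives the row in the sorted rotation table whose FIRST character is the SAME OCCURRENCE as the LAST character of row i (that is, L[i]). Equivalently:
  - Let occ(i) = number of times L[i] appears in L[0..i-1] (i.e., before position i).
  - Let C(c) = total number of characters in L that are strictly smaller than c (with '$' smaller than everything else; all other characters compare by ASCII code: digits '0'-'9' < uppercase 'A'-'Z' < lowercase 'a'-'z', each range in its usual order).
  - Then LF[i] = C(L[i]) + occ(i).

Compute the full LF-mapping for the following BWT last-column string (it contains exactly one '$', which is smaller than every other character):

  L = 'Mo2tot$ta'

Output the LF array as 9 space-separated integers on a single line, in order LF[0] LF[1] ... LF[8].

Char counts: '$':1, '2':1, 'M':1, 'a':1, 'o':2, 't':3
C (first-col start): C('$')=0, C('2')=1, C('M')=2, C('a')=3, C('o')=4, C('t')=6
L[0]='M': occ=0, LF[0]=C('M')+0=2+0=2
L[1]='o': occ=0, LF[1]=C('o')+0=4+0=4
L[2]='2': occ=0, LF[2]=C('2')+0=1+0=1
L[3]='t': occ=0, LF[3]=C('t')+0=6+0=6
L[4]='o': occ=1, LF[4]=C('o')+1=4+1=5
L[5]='t': occ=1, LF[5]=C('t')+1=6+1=7
L[6]='$': occ=0, LF[6]=C('$')+0=0+0=0
L[7]='t': occ=2, LF[7]=C('t')+2=6+2=8
L[8]='a': occ=0, LF[8]=C('a')+0=3+0=3

Answer: 2 4 1 6 5 7 0 8 3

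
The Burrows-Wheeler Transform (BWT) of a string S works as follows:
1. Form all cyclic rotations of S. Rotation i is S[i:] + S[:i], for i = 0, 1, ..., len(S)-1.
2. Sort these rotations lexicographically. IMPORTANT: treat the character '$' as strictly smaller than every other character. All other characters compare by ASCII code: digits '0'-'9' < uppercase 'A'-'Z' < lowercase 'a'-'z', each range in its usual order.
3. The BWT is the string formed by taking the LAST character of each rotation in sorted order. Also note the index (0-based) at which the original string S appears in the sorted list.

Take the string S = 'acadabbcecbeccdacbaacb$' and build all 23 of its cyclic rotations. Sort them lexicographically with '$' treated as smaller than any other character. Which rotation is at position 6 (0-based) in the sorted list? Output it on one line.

Answer: adabbcecbeccdacbaacb$ac

Derivation:
All 23 rotations (rotation i = S[i:]+S[:i]):
  rot[0] = acadabbcecbeccdacbaacb$
  rot[1] = cadabbcecbeccdacbaacb$a
  rot[2] = adabbcecbeccdacbaacb$ac
  rot[3] = dabbcecbeccdacbaacb$aca
  rot[4] = abbcecbeccdacbaacb$acad
  rot[5] = bbcecbeccdacbaacb$acada
  rot[6] = bcecbeccdacbaacb$acadab
  rot[7] = cecbeccdacbaacb$acadabb
  rot[8] = ecbeccdacbaacb$acadabbc
  rot[9] = cbeccdacbaacb$acadabbce
  rot[10] = beccdacbaacb$acadabbcec
  rot[11] = eccdacbaacb$acadabbcecb
  rot[12] = ccdacbaacb$acadabbcecbe
  rot[13] = cdacbaacb$acadabbcecbec
  rot[14] = dacbaacb$acadabbcecbecc
  rot[15] = acbaacb$acadabbcecbeccd
  rot[16] = cbaacb$acadabbcecbeccda
  rot[17] = baacb$acadabbcecbeccdac
  rot[18] = aacb$acadabbcecbeccdacb
  rot[19] = acb$acadabbcecbeccdacba
  rot[20] = cb$acadabbcecbeccdacbaa
  rot[21] = b$acadabbcecbeccdacbaac
  rot[22] = $acadabbcecbeccdacbaacb
Sorted (with $ < everything):
  sorted[0] = $acadabbcecbeccdacbaacb
  sorted[1] = aacb$acadabbcecbeccdacb
  sorted[2] = abbcecbeccdacbaacb$acad
  sorted[3] = acadabbcecbeccdacbaacb$
  sorted[4] = acb$acadabbcecbeccdacba
  sorted[5] = acbaacb$acadabbcecbeccd
  sorted[6] = adabbcecbeccdacbaacb$ac
  sorted[7] = b$acadabbcecbeccdacbaac
  sorted[8] = baacb$acadabbcecbeccdac
  sorted[9] = bbcecbeccdacbaacb$acada
  sorted[10] = bcecbeccdacbaacb$acadab
  sorted[11] = beccdacbaacb$acadabbcec
  sorted[12] = cadabbcecbeccdacbaacb$a
  sorted[13] = cb$acadabbcecbeccdacbaa
  sorted[14] = cbaacb$acadabbcecbeccda
  sorted[15] = cbeccdacbaacb$acadabbce
  sorted[16] = ccdacbaacb$acadabbcecbe
  sorted[17] = cdacbaacb$acadabbcecbec
  sorted[18] = cecbeccdacbaacb$acadabb
  sorted[19] = dabbcecbeccdacbaacb$aca
  sorted[20] = dacbaacb$acadabbcecbecc
  sorted[21] = ecbeccdacbaacb$acadabbc
  sorted[22] = eccdacbaacb$acadabbcecb
sorted[6] = adabbcecbeccdacbaacb$ac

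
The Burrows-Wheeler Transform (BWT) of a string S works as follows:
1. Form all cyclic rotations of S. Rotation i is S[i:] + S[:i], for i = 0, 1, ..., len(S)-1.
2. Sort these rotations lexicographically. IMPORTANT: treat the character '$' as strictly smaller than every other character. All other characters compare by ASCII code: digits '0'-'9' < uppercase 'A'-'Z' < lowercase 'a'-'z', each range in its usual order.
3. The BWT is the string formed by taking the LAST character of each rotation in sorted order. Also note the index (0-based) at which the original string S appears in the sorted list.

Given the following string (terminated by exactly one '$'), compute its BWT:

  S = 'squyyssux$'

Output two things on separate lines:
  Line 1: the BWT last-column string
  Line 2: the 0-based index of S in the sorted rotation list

All 10 rotations (rotation i = S[i:]+S[:i]):
  rot[0] = squyyssux$
  rot[1] = quyyssux$s
  rot[2] = uyyssux$sq
  rot[3] = yyssux$squ
  rot[4] = yssux$squy
  rot[5] = ssux$squyy
  rot[6] = sux$squyys
  rot[7] = ux$squyyss
  rot[8] = x$squyyssu
  rot[9] = $squyyssux
Sorted (with $ < everything):
  sorted[0] = $squyyssux  (last char: 'x')
  sorted[1] = quyyssux$s  (last char: 's')
  sorted[2] = squyyssux$  (last char: '$')
  sorted[3] = ssux$squyy  (last char: 'y')
  sorted[4] = sux$squyys  (last char: 's')
  sorted[5] = ux$squyyss  (last char: 's')
  sorted[6] = uyyssux$sq  (last char: 'q')
  sorted[7] = x$squyyssu  (last char: 'u')
  sorted[8] = yssux$squy  (last char: 'y')
  sorted[9] = yyssux$squ  (last char: 'u')
Last column: xs$yssquyu
Original string S is at sorted index 2

Answer: xs$yssquyu
2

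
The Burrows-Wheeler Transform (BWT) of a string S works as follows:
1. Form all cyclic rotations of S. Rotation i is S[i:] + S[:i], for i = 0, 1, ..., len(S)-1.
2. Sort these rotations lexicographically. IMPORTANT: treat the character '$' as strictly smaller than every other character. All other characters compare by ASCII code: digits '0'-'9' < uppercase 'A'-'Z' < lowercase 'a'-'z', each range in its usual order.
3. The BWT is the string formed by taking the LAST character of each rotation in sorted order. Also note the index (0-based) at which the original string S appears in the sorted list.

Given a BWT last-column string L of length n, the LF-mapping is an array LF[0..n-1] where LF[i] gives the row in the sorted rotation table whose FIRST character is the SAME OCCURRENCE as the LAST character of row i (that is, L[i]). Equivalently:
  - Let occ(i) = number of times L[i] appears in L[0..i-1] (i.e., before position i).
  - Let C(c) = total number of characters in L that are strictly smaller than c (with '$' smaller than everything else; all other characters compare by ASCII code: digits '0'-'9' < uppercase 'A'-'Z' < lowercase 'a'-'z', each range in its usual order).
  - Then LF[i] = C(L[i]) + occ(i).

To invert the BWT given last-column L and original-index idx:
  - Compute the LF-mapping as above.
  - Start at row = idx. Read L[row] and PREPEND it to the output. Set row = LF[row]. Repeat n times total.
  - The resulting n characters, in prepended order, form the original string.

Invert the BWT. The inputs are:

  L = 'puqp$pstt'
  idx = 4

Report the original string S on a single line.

Answer: qppsttup$

Derivation:
LF mapping: 1 8 4 2 0 3 5 6 7
Walk LF starting at row 4, prepending L[row]:
  step 1: row=4, L[4]='$', prepend. Next row=LF[4]=0
  step 2: row=0, L[0]='p', prepend. Next row=LF[0]=1
  step 3: row=1, L[1]='u', prepend. Next row=LF[1]=8
  step 4: row=8, L[8]='t', prepend. Next row=LF[8]=7
  step 5: row=7, L[7]='t', prepend. Next row=LF[7]=6
  step 6: row=6, L[6]='s', prepend. Next row=LF[6]=5
  step 7: row=5, L[5]='p', prepend. Next row=LF[5]=3
  step 8: row=3, L[3]='p', prepend. Next row=LF[3]=2
  step 9: row=2, L[2]='q', prepend. Next row=LF[2]=4
Reversed output: qppsttup$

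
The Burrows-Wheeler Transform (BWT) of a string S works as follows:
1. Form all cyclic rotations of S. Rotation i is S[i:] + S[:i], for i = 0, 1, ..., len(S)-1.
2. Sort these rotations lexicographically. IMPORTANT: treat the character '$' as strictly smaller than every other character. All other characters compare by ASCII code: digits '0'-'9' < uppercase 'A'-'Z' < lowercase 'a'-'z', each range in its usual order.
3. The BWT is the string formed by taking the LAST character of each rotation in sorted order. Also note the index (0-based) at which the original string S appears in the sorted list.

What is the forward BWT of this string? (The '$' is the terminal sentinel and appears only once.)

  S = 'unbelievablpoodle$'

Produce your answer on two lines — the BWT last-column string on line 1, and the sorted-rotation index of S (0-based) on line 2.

All 18 rotations (rotation i = S[i:]+S[:i]):
  rot[0] = unbelievablpoodle$
  rot[1] = nbelievablpoodle$u
  rot[2] = believablpoodle$un
  rot[3] = elievablpoodle$unb
  rot[4] = lievablpoodle$unbe
  rot[5] = ievablpoodle$unbel
  rot[6] = evablpoodle$unbeli
  rot[7] = vablpoodle$unbelie
  rot[8] = ablpoodle$unbeliev
  rot[9] = blpoodle$unbelieva
  rot[10] = lpoodle$unbelievab
  rot[11] = poodle$unbelievabl
  rot[12] = oodle$unbelievablp
  rot[13] = odle$unbelievablpo
  rot[14] = dle$unbelievablpoo
  rot[15] = le$unbelievablpood
  rot[16] = e$unbelievablpoodl
  rot[17] = $unbelievablpoodle
Sorted (with $ < everything):
  sorted[0] = $unbelievablpoodle  (last char: 'e')
  sorted[1] = ablpoodle$unbeliev  (last char: 'v')
  sorted[2] = believablpoodle$un  (last char: 'n')
  sorted[3] = blpoodle$unbelieva  (last char: 'a')
  sorted[4] = dle$unbelievablpoo  (last char: 'o')
  sorted[5] = e$unbelievablpoodl  (last char: 'l')
  sorted[6] = elievablpoodle$unb  (last char: 'b')
  sorted[7] = evablpoodle$unbeli  (last char: 'i')
  sorted[8] = ievablpoodle$unbel  (last char: 'l')
  sorted[9] = le$unbelievablpood  (last char: 'd')
  sorted[10] = lievablpoodle$unbe  (last char: 'e')
  sorted[11] = lpoodle$unbelievab  (last char: 'b')
  sorted[12] = nbelievablpoodle$u  (last char: 'u')
  sorted[13] = odle$unbelievablpo  (last char: 'o')
  sorted[14] = oodle$unbelievablp  (last char: 'p')
  sorted[15] = poodle$unbelievabl  (last char: 'l')
  sorted[16] = unbelievablpoodle$  (last char: '$')
  sorted[17] = vablpoodle$unbelie  (last char: 'e')
Last column: evnaolbildebuopl$e
Original string S is at sorted index 16

Answer: evnaolbildebuopl$e
16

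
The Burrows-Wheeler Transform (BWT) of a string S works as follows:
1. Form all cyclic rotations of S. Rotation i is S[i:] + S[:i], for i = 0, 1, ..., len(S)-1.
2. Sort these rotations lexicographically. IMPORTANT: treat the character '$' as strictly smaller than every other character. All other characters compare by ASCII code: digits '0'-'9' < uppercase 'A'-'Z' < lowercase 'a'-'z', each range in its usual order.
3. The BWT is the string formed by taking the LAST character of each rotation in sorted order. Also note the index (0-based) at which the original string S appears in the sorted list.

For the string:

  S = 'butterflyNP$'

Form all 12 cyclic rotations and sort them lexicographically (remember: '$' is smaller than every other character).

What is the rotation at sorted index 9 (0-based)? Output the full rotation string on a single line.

Answer: tterflyNP$bu

Derivation:
All 12 rotations (rotation i = S[i:]+S[:i]):
  rot[0] = butterflyNP$
  rot[1] = utterflyNP$b
  rot[2] = tterflyNP$bu
  rot[3] = terflyNP$but
  rot[4] = erflyNP$butt
  rot[5] = rflyNP$butte
  rot[6] = flyNP$butter
  rot[7] = lyNP$butterf
  rot[8] = yNP$butterfl
  rot[9] = NP$butterfly
  rot[10] = P$butterflyN
  rot[11] = $butterflyNP
Sorted (with $ < everything):
  sorted[0] = $butterflyNP
  sorted[1] = NP$butterfly
  sorted[2] = P$butterflyN
  sorted[3] = butterflyNP$
  sorted[4] = erflyNP$butt
  sorted[5] = flyNP$butter
  sorted[6] = lyNP$butterf
  sorted[7] = rflyNP$butte
  sorted[8] = terflyNP$but
  sorted[9] = tterflyNP$bu
  sorted[10] = utterflyNP$b
  sorted[11] = yNP$butterfl
sorted[9] = tterflyNP$bu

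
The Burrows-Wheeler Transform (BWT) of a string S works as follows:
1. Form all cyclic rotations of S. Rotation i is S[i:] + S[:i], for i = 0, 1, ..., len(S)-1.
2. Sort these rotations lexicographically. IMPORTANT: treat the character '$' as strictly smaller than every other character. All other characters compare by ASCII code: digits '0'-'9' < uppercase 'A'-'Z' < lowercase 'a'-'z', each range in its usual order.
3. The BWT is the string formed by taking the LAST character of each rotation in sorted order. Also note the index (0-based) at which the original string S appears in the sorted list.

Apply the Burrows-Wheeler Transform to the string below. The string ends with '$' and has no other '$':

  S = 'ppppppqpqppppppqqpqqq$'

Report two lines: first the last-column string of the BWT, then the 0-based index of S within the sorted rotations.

Answer: q$qppppppppqppqqppqqpp
1

Derivation:
All 22 rotations (rotation i = S[i:]+S[:i]):
  rot[0] = ppppppqpqppppppqqpqqq$
  rot[1] = pppppqpqppppppqqpqqq$p
  rot[2] = ppppqpqppppppqqpqqq$pp
  rot[3] = pppqpqppppppqqpqqq$ppp
  rot[4] = ppqpqppppppqqpqqq$pppp
  rot[5] = pqpqppppppqqpqqq$ppppp
  rot[6] = qpqppppppqqpqqq$pppppp
  rot[7] = pqppppppqqpqqq$ppppppq
  rot[8] = qppppppqqpqqq$ppppppqp
  rot[9] = ppppppqqpqqq$ppppppqpq
  rot[10] = pppppqqpqqq$ppppppqpqp
  rot[11] = ppppqqpqqq$ppppppqpqpp
  rot[12] = pppqqpqqq$ppppppqpqppp
  rot[13] = ppqqpqqq$ppppppqpqpppp
  rot[14] = pqqpqqq$ppppppqpqppppp
  rot[15] = qqpqqq$ppppppqpqpppppp
  rot[16] = qpqqq$ppppppqpqppppppq
  rot[17] = pqqq$ppppppqpqppppppqq
  rot[18] = qqq$ppppppqpqppppppqqp
  rot[19] = qq$ppppppqpqppppppqqpq
  rot[20] = q$ppppppqpqppppppqqpqq
  rot[21] = $ppppppqpqppppppqqpqqq
Sorted (with $ < everything):
  sorted[0] = $ppppppqpqppppppqqpqqq  (last char: 'q')
  sorted[1] = ppppppqpqppppppqqpqqq$  (last char: '$')
  sorted[2] = ppppppqqpqqq$ppppppqpq  (last char: 'q')
  sorted[3] = pppppqpqppppppqqpqqq$p  (last char: 'p')
  sorted[4] = pppppqqpqqq$ppppppqpqp  (last char: 'p')
  sorted[5] = ppppqpqppppppqqpqqq$pp  (last char: 'p')
  sorted[6] = ppppqqpqqq$ppppppqpqpp  (last char: 'p')
  sorted[7] = pppqpqppppppqqpqqq$ppp  (last char: 'p')
  sorted[8] = pppqqpqqq$ppppppqpqppp  (last char: 'p')
  sorted[9] = ppqpqppppppqqpqqq$pppp  (last char: 'p')
  sorted[10] = ppqqpqqq$ppppppqpqpppp  (last char: 'p')
  sorted[11] = pqppppppqqpqqq$ppppppq  (last char: 'q')
  sorted[12] = pqpqppppppqqpqqq$ppppp  (last char: 'p')
  sorted[13] = pqqpqqq$ppppppqpqppppp  (last char: 'p')
  sorted[14] = pqqq$ppppppqpqppppppqq  (last char: 'q')
  sorted[15] = q$ppppppqpqppppppqqpqq  (last char: 'q')
  sorted[16] = qppppppqqpqqq$ppppppqp  (last char: 'p')
  sorted[17] = qpqppppppqqpqqq$pppppp  (last char: 'p')
  sorted[18] = qpqqq$ppppppqpqppppppq  (last char: 'q')
  sorted[19] = qq$ppppppqpqppppppqqpq  (last char: 'q')
  sorted[20] = qqpqqq$ppppppqpqpppppp  (last char: 'p')
  sorted[21] = qqq$ppppppqpqppppppqqp  (last char: 'p')
Last column: q$qppppppppqppqqppqqpp
Original string S is at sorted index 1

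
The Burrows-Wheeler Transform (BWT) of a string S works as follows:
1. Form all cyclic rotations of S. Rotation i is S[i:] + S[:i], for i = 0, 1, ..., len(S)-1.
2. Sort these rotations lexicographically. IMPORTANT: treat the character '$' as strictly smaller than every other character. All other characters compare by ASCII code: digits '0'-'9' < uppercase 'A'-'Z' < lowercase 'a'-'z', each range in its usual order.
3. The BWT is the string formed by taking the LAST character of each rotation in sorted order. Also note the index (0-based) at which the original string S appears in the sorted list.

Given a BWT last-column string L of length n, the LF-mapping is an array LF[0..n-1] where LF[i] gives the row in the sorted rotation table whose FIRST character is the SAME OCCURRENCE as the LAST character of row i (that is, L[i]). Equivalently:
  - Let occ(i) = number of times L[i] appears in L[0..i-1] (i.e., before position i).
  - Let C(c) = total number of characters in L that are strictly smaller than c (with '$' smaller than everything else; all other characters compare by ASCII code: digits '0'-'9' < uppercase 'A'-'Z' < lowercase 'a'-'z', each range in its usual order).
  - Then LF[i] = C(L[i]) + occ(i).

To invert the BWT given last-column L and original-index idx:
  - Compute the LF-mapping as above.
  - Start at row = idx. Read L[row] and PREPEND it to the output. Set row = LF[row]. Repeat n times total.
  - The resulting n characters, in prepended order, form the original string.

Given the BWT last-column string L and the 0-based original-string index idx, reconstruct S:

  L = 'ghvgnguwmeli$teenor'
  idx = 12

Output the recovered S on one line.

Answer: nuggetoverwhelming$

Derivation:
LF mapping: 4 7 17 5 11 6 16 18 10 1 9 8 0 15 2 3 12 13 14
Walk LF starting at row 12, prepending L[row]:
  step 1: row=12, L[12]='$', prepend. Next row=LF[12]=0
  step 2: row=0, L[0]='g', prepend. Next row=LF[0]=4
  step 3: row=4, L[4]='n', prepend. Next row=LF[4]=11
  step 4: row=11, L[11]='i', prepend. Next row=LF[11]=8
  step 5: row=8, L[8]='m', prepend. Next row=LF[8]=10
  step 6: row=10, L[10]='l', prepend. Next row=LF[10]=9
  step 7: row=9, L[9]='e', prepend. Next row=LF[9]=1
  step 8: row=1, L[1]='h', prepend. Next row=LF[1]=7
  step 9: row=7, L[7]='w', prepend. Next row=LF[7]=18
  step 10: row=18, L[18]='r', prepend. Next row=LF[18]=14
  step 11: row=14, L[14]='e', prepend. Next row=LF[14]=2
  step 12: row=2, L[2]='v', prepend. Next row=LF[2]=17
  step 13: row=17, L[17]='o', prepend. Next row=LF[17]=13
  step 14: row=13, L[13]='t', prepend. Next row=LF[13]=15
  step 15: row=15, L[15]='e', prepend. Next row=LF[15]=3
  step 16: row=3, L[3]='g', prepend. Next row=LF[3]=5
  step 17: row=5, L[5]='g', prepend. Next row=LF[5]=6
  step 18: row=6, L[6]='u', prepend. Next row=LF[6]=16
  step 19: row=16, L[16]='n', prepend. Next row=LF[16]=12
Reversed output: nuggetoverwhelming$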